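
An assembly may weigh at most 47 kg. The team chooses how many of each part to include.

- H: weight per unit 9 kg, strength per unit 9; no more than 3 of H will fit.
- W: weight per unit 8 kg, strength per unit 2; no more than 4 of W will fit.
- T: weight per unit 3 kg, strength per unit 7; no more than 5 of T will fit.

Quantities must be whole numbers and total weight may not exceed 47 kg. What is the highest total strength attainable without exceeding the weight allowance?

This is a bounded integer knapsack.
T has the best ratio (7/3); taking only T gives at most 5×7 = 35 (stopped by the supply cap of 5).
Mixing does better — 3×H and 5×T: weight 42 ≤ 47, strength 3·9 + 5·7 = 62.

62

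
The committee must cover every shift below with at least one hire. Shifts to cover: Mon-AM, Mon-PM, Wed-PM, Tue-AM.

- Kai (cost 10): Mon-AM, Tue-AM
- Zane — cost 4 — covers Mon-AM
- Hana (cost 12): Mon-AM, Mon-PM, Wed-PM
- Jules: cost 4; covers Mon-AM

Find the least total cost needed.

This is a weighted set-cover instance.
The greedy cost-per-new-shift heuristic would pick Zane, Hana, and Kai for 26, but a cheaper cover exists.
Choose Kai and Hana: together they cover Mon-AM, Mon-PM, Wed-PM, Tue-AM — every shift.
Total cost: 10 + 12 = 22.
No cover costs less than 22.

22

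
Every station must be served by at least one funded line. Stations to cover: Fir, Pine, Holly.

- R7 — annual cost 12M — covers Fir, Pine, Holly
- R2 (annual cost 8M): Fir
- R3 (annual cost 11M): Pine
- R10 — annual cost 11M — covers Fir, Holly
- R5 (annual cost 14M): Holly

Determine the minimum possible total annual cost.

This is a weighted set-cover instance.
R7 alone covers Fir, Pine, Holly — every station.
Total annual cost: 12.
No cover costs less than 12.

12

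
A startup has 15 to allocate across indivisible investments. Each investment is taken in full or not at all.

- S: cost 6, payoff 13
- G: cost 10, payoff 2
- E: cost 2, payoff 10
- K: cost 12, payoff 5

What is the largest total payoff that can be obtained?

Allowing fractional choices, the relaxed optimum would be about 25.9, but investments are indivisible.
S + E: cost 6 + 2 = 8 ≤ 15, payoff 13 + 10 = 23.
E + K: cost 2 + 12 = 14 ≤ 15, payoff 10 + 5 = 15.
S: cost 6 ≤ 15, payoff 13.
Best is S and E with total payoff 23.

23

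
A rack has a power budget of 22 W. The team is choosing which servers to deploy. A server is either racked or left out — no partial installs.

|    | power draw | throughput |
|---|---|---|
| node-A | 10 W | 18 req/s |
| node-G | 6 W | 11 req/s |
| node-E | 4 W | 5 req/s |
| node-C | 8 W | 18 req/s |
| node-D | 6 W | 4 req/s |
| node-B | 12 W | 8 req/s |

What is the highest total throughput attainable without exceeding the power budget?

node-A + node-E + node-C: power draw 10 + 4 + 8 = 22 ≤ 22, throughput 18 + 5 + 18 = 41.
node-A + node-C: power draw 10 + 8 = 18 ≤ 22, throughput 18 + 18 = 36.
node-G + node-E + node-C: power draw 6 + 4 + 8 = 18 ≤ 22, throughput 11 + 5 + 18 = 34.
Best is node-A, node-E, and node-C with total throughput 41.

41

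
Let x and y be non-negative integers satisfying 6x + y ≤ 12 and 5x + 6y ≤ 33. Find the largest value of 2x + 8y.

(x,y)=(0,5): 6·0+1·5=5≤12, 5·0+6·5=30≤33, objective 40.
(x,y)=(1,4): 6·1+1·4=10≤12, 5·1+6·4=29≤33, objective 34.
(x,y)=(0,4): 6·0+1·4=4≤12, 5·0+6·4=24≤33, objective 32.
The best lattice point is (0,5), giving 40.

40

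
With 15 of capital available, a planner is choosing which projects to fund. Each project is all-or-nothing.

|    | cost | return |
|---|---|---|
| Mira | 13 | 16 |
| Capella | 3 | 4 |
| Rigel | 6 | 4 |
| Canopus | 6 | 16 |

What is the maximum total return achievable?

Take Capella, Rigel, and Canopus: cost 3 + 6 + 6 = 15 ≤ 15, return 4 + 4 + 16 = 24.
No other feasible combination does better.

24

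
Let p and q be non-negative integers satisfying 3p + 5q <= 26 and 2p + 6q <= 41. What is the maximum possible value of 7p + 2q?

56

The continuous relaxation peaks at (8.67, 0) with value 60.67; rounding to a feasible lattice point costs some objective.
(p,q)=(8,0) is feasible, giving 56.
(p,q)=(7,1) is feasible, giving 51.
(p,q)=(7,0) is feasible, giving 49.
No feasible integer point exceeds 56.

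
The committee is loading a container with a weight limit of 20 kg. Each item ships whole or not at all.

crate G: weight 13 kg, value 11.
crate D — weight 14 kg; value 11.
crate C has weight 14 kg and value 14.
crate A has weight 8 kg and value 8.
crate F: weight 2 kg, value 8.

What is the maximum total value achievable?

Treat it as a binary knapsack problem.
crate G + crate F: weight 13 + 2 = 15 ≤ 20, value 11 + 8 = 19.
crate C + crate F: weight 14 + 2 = 16 ≤ 20, value 14 + 8 = 22.
Best is crate C and crate F with total value 22.

22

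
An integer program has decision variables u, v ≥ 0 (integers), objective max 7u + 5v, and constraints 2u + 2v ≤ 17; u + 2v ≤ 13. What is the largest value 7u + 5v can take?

The continuous relaxation peaks at (8.5, 0) with value 59.50; rounding to a feasible lattice point costs some objective.
(u,v)=(8,0): 2·8+2·0=16≤17, 1·8+2·0=8≤13, objective 56.
(u,v)=(7,1): 2·7+2·1=16≤17, 1·7+2·1=9≤13, objective 54.
(u,v)=(7,0): 2·7+2·0=14≤17, 1·7+2·0=7≤13, objective 49.
Maximum is 56 at (u,v)=(8,0).

56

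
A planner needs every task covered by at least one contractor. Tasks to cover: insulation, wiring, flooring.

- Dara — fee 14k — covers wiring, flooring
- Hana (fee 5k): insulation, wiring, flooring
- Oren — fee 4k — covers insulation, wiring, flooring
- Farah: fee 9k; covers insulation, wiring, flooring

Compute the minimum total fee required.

4

Oren alone covers insulation, wiring, flooring — every task.
Total fee: 4.
No cover costs less than 4.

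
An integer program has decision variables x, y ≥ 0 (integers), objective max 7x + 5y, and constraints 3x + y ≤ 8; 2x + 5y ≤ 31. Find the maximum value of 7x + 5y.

The continuous relaxation peaks at (0.692, 5.92) with value 34.46; rounding to a feasible lattice point costs some objective.
(x,y)=(1,5): 3·1+1·5=8≤8, 2·1+5·5=27≤31, objective 32.
(x,y)=(0,6): 3·0+1·6=6≤8, 2·0+5·6=30≤31, objective 30.
(x,y)=(1,4): 3·1+1·4=7≤8, 2·1+5·4=22≤31, objective 27.
The best lattice point is (1,5), giving 32.

32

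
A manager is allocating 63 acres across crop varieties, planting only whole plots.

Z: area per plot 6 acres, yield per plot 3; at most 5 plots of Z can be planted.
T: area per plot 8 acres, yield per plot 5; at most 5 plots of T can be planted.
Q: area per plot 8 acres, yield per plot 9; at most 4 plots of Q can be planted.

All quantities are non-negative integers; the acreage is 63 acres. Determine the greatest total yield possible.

Take 1×Z, 3×T, and 4×Q: area 62 ≤ 63, yield 1·3 + 3·5 + 4·9 = 54.
Q has the best ratio (9/8) and is taken to its limit of 4; remaining capacity is filled optimally with the others.

54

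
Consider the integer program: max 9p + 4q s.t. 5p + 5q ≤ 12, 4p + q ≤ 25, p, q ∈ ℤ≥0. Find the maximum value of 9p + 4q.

(p,q)=(2,0) is feasible, giving 18.
(p,q)=(1,1) is feasible, giving 13.
(p,q)=(1,0) is feasible, giving 9.
No feasible integer point exceeds 18.

18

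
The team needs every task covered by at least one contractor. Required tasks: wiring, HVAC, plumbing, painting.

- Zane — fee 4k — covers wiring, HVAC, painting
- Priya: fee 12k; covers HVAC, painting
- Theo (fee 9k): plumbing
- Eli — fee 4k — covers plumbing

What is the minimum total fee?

8

Choose Zane and Eli: together they cover wiring, HVAC, plumbing, painting — every task.
Total fee: 4 + 4 = 8.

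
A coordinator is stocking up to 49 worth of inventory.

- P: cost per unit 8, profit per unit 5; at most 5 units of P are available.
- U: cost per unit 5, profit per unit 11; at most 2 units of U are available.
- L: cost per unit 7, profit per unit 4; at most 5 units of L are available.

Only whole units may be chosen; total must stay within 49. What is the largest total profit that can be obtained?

46

This is a bounded integer knapsack.
Take 4×P, 2×U, and 1×L: cost 49 ≤ 49, profit 4·5 + 2·11 + 1·4 = 46.
U has the best ratio (11/5) and is taken to its limit of 2; remaining capacity is filled optimally with the others.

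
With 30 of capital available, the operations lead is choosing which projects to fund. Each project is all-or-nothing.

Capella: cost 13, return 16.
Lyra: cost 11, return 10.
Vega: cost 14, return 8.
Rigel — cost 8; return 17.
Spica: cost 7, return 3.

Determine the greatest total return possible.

36

This is a 0-1 knapsack instance.
Allowing fractional choices, the relaxed optimum would be about 41.2, but projects are indivisible.
Capella + Rigel: cost 13 + 8 = 21 ≤ 30, return 16 + 17 = 33.
Capella + Rigel + Spica: cost 13 + 8 + 7 = 28 ≤ 30, return 16 + 17 + 3 = 36.
Lyra + Rigel + Spica: cost 11 + 8 + 7 = 26 ≤ 30, return 10 + 17 + 3 = 30.
Best is Capella, Rigel, and Spica with total return 36.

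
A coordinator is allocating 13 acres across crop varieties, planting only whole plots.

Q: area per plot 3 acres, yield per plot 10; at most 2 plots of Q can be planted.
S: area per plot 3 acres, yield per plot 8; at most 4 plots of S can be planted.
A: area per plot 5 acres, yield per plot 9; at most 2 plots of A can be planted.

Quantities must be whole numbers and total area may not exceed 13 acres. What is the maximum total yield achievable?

Q has the best ratio (10/3); taking only Q gives at most 2×10 = 20 (stopped by the supply cap of 2).
Mixing does better — 2×Q and 2×S: area 12 ≤ 13, yield 2·10 + 2·8 = 36.

36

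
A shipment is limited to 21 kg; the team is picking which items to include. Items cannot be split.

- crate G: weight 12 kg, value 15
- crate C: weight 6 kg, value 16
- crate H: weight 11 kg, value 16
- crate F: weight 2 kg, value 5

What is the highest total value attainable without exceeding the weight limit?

Allowing fractional choices, the relaxed optimum would be about 39.5, but items are indivisible.
crate C + crate H: weight 6 + 11 = 17 ≤ 21, value 16 + 16 = 32.
crate C + crate H + crate F: weight 6 + 11 + 2 = 19 ≤ 21, value 16 + 16 + 5 = 37.
crate G + crate C + crate F: weight 12 + 6 + 2 = 20 ≤ 21, value 15 + 16 + 5 = 36.
Best is crate C, crate H, and crate F with total value 37.

37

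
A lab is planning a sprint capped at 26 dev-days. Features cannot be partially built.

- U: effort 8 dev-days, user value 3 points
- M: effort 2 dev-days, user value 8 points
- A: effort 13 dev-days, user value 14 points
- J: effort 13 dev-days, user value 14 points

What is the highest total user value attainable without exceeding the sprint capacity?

Treat it as a binary knapsack problem.
Allowing fractional choices, the relaxed optimum would be about 33.8, but features are indivisible.
A + J: effort 13 + 13 = 26 ≤ 26, user value 14 + 14 = 28.
U + M + A: effort 8 + 2 + 13 = 23 ≤ 26, user value 3 + 8 + 14 = 25.
U + M + J: effort 8 + 2 + 13 = 23 ≤ 26, user value 3 + 8 + 14 = 25.
Best is A and J with total user value 28.

28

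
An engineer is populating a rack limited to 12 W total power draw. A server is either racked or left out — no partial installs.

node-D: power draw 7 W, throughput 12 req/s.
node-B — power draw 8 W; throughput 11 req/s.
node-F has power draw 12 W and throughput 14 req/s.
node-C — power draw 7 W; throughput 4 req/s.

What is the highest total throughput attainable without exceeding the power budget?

Take node-F: power draw 12 ≤ 12, throughput 14.
No other feasible combination does better.

14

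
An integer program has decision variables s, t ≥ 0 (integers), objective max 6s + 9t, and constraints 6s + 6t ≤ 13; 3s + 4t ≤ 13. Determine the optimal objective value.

18

The continuous relaxation peaks at (0, 2.17) with value 19.50; rounding to a feasible lattice point costs some objective.
(s,t)=(0,2): 6·0+6·2=12≤13, 3·0+4·2=8≤13, objective 18.
(s,t)=(1,1): 6·1+6·1=12≤13, 3·1+4·1=7≤13, objective 15.
(s,t)=(0,1): 6·0+6·1=6≤13, 3·0+4·1=4≤13, objective 9.
No feasible integer point exceeds 18.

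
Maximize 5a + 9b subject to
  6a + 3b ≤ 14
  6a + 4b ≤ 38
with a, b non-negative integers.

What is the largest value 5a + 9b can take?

The continuous relaxation peaks at (0, 4.67) with value 42.00; rounding to a feasible lattice point costs some objective.
(a,b)=(0,4): 6·0+3·4=12≤14, 6·0+4·4=16≤38, objective 36.
(a,b)=(0,3): 6·0+3·3=9≤14, 6·0+4·3=12≤38, objective 27.
No feasible integer point exceeds 36.

36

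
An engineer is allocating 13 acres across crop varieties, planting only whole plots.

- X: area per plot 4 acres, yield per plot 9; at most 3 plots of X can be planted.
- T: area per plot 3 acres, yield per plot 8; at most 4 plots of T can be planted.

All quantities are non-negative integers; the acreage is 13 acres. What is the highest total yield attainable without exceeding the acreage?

This is a bounded integer knapsack.
T has the best ratio (8/3); taking only T gives at most 4×8 = 32 (stopped by the area limit).
Mixing does better — 1×X and 3×T: area 13 ≤ 13, yield 1·9 + 3·8 = 33.

33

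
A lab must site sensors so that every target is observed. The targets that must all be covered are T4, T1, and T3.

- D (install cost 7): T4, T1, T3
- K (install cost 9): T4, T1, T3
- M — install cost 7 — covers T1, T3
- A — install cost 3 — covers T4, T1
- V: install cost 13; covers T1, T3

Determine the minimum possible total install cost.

The greedy cost-per-new-target heuristic would pick A and D for 10, but a cheaper cover exists.
D alone covers T4, T1, T3 — every target.
Total install cost: 7.
No cover costs less than 7.

7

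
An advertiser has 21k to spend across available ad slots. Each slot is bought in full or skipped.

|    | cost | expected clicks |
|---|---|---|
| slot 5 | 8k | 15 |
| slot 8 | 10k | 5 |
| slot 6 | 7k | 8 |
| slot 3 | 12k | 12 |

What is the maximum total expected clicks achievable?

27

Allowing fractional choices, the relaxed optimum would be about 29.0, but ad slots are indivisible.
slot 5 + slot 6: cost 8 + 7 = 15 ≤ 21, expected clicks 15 + 8 = 23.
slot 5 + slot 3: cost 8 + 12 = 20 ≤ 21, expected clicks 15 + 12 = 27.
Best is slot 5 and slot 3 with total expected clicks 27.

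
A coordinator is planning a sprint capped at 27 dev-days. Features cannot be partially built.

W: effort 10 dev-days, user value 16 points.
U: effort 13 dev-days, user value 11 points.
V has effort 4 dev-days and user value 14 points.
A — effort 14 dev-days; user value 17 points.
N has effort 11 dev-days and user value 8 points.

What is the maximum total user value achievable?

41

W + A: effort 10 + 14 = 24 ≤ 27, user value 16 + 17 = 33.
W + U + V: effort 10 + 13 + 4 = 27 ≤ 27, user value 16 + 11 + 14 = 41.
W + V + N: effort 10 + 4 + 11 = 25 ≤ 27, user value 16 + 14 + 8 = 38.
Best is W, U, and V with total user value 41.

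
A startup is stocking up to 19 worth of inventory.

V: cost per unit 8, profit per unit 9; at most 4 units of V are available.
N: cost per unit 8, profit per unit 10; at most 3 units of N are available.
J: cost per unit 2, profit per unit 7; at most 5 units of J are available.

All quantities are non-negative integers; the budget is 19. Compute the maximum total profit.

45

1×V and 5×J: cost 18 ≤ 19, profit 1·9 + 5·7 = 44.
1×N and 5×J: cost 18 ≤ 19, profit 1·10 + 5·7 = 45.
Best is 45.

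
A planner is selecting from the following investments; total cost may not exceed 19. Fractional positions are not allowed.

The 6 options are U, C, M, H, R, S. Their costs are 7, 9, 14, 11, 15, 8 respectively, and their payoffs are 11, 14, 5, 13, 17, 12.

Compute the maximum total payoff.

26

Allowing fractional choices, the relaxed optimum would be about 29.5, but investments are indivisible.
U + C: cost 7 + 9 = 16 ≤ 19, payoff 11 + 14 = 25.
C + S: cost 9 + 8 = 17 ≤ 19, payoff 14 + 12 = 26.
H + S: cost 11 + 8 = 19 ≤ 19, payoff 13 + 12 = 25.
Best is C and S with total payoff 26.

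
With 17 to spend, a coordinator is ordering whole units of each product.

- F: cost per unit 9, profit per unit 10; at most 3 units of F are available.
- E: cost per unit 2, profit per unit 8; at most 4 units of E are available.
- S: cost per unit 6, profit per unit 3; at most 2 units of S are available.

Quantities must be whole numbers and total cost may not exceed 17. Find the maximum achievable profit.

42

1×F and 4×E: cost 17 ≤ 17, profit 1·10 + 4·8 = 42.
4×E and 1×S: cost 14 ≤ 17, profit 4·8 + 1·3 = 35.
Best is 42.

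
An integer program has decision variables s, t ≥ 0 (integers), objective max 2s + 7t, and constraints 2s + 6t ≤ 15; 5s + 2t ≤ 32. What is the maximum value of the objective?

Relaxing integrality, the LP optimum is 17.50 at (s,t) = (0, 2.5), which is not an integer point.
(s,t)=(1,2): 2·1+6·2=14≤15, 5·1+2·2=9≤32, objective 16.
(s,t)=(0,2): 2·0+6·2=12≤15, 5·0+2·2=4≤32, objective 14.
(s,t)=(2,1): 2·2+6·1=10≤15, 5·2+2·1=12≤32, objective 11.
(s,t)=(1,1): 2·1+6·1=8≤15, 5·1+2·1=7≤32, objective 9.
The best lattice point is (1,2), giving 16.

16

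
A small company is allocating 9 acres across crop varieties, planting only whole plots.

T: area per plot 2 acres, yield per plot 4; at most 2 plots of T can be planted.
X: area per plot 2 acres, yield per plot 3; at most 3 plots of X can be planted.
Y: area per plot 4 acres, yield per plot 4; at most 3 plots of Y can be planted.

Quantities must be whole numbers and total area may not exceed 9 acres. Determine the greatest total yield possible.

This is a bounded integer knapsack.
1×T and 3×X: area 8 ≤ 9, yield 1·4 + 3·3 = 13.
2×T and 2×X: area 8 ≤ 9, yield 2·4 + 2·3 = 14.
Best is 14.

14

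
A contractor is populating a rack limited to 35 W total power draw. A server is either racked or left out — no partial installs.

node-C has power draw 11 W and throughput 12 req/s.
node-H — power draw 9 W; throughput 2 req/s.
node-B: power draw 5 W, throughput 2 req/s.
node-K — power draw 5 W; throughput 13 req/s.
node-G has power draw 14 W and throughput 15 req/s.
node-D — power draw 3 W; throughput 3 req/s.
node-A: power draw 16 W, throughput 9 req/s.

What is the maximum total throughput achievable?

node-C + node-K + node-G + node-D: power draw 11 + 5 + 14 + 3 = 33 ≤ 35, throughput 12 + 13 + 15 + 3 = 43.
node-C + node-K + node-G: power draw 11 + 5 + 14 = 30 ≤ 35, throughput 12 + 13 + 15 = 40.
node-C + node-B + node-K + node-G: power draw 11 + 5 + 5 + 14 = 35 ≤ 35, throughput 12 + 2 + 13 + 15 = 42.
Best is node-C, node-K, node-G, and node-D with total throughput 43.

43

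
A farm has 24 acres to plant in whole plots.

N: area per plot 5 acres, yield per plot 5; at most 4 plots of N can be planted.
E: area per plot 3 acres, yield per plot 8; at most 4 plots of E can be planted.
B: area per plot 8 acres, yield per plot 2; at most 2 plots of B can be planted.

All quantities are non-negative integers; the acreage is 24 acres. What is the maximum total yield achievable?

This is a bounded integer knapsack.
3×N and 3×E: area 24 ≤ 24, yield 3·5 + 3·8 = 39.
2×N and 4×E: area 22 ≤ 24, yield 2·5 + 4·8 = 42.
Best is 42.

42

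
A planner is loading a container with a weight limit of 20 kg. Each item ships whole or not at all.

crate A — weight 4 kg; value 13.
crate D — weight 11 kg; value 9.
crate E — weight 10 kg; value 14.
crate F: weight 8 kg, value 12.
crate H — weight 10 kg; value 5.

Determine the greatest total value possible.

27

This is an integer program with binary decision variables.
crate A + crate E: weight 4 + 10 = 14 ≤ 20, value 13 + 14 = 27.
crate E + crate F: weight 10 + 8 = 18 ≤ 20, value 14 + 12 = 26.
crate A + crate F: weight 4 + 8 = 12 ≤ 20, value 13 + 12 = 25.
Best is crate A and crate E with total value 27.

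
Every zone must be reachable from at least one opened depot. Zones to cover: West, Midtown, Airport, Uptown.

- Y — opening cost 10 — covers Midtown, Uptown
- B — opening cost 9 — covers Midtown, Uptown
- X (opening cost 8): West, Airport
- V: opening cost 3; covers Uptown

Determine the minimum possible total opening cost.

The greedy cost-per-new-zone heuristic would pick V, X, and B for 20, but a cheaper cover exists.
Choose B and X: together they cover West, Midtown, Airport, Uptown — every zone.
Total opening cost: 9 + 8 = 17.
No cover costs less than 17.

17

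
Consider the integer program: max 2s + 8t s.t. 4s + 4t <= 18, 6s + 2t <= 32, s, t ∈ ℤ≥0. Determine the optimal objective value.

32

The continuous relaxation peaks at (0, 4.5) with value 36.00; rounding to a feasible lattice point costs some objective.
(s,t)=(0,4): 4·0+4·4=16≤18, 6·0+2·4=8≤32, objective 32.
(s,t)=(1,3): 4·1+4·3=16≤18, 6·1+2·3=12≤32, objective 26.
(s,t)=(0,3): 4·0+4·3=12≤18, 6·0+2·3=6≤32, objective 24.
Maximum is 32 at (s,t)=(0,4).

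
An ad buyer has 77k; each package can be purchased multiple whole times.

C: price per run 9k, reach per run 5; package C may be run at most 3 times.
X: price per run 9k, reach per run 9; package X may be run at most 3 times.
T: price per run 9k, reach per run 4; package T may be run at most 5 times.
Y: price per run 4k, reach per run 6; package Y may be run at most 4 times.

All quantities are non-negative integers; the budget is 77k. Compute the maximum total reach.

66

Take 3×C, 3×X, and 4×Y: price 70 ≤ 77, reach 3·5 + 3·9 + 4·6 = 66.
Y has the best ratio (6/4) and is taken to its limit of 4; remaining capacity is filled optimally with the others.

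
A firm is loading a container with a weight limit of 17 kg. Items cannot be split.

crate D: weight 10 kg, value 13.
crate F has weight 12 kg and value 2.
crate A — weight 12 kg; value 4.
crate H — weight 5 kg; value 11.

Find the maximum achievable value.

Take crate D and crate H: weight 10 + 5 = 15 ≤ 17, value 13 + 11 = 24.
No other feasible combination does better.

24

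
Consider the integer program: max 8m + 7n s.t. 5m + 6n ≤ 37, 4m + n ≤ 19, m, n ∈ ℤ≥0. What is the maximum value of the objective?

(m,n)=(4,2): 5·4+6·2=32≤37, 4·4+1·2=18≤19, objective 46.
(m,n)=(3,3): 5·3+6·3=33≤37, 4·3+1·3=15≤19, objective 45.
(m,n)=(4,1): 5·4+6·1=26≤37, 4·4+1·1=17≤19, objective 39.
Maximum is 46 at (m,n)=(4,2).

46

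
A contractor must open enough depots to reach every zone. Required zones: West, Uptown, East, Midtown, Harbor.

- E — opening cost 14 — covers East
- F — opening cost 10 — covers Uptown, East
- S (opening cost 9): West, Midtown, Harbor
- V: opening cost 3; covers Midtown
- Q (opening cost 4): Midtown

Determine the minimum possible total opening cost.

19

Choose F and S: together they cover West, Uptown, East, Midtown, Harbor — every zone.
Total opening cost: 10 + 9 = 19.
No cover costs less than 19.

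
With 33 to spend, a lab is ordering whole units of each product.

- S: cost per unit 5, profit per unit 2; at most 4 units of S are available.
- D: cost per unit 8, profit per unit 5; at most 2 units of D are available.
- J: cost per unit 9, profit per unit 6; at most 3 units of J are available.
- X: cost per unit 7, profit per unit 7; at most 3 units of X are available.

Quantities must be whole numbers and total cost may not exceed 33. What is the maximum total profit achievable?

27

This is a bounded integer knapsack.
1×J and 3×X: cost 30 ≤ 33, profit 1·6 + 3·7 = 27.
2×J and 2×X: cost 32 ≤ 33, profit 2·6 + 2·7 = 26.
Best is 27.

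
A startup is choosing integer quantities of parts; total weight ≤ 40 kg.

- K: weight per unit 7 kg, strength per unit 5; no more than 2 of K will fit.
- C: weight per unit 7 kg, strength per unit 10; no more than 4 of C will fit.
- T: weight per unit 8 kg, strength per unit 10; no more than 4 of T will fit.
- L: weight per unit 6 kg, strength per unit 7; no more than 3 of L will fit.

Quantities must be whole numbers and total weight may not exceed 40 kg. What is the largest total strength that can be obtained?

54

C has the best ratio (10/7); taking only C gives at most 4×10 = 40 (stopped by the supply cap of 4).
Mixing does better — 4×C and 2×L: weight 40 ≤ 40, strength 4·10 + 2·7 = 54.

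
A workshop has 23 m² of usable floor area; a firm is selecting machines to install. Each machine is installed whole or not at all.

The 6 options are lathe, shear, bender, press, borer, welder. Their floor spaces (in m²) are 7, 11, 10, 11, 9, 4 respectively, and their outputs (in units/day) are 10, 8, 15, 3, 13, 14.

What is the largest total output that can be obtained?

42

Treat it as a binary knapsack problem.
bender + borer + welder: floor space 10 + 9 + 4 = 23 ≤ 23, output 15 + 13 + 14 = 42.
lathe + bender + welder: floor space 7 + 10 + 4 = 21 ≤ 23, output 10 + 15 + 14 = 39.
Best is bender, borer, and welder with total output 42.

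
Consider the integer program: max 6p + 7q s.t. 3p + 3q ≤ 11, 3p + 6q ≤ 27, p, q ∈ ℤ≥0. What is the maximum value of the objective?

Relaxing integrality, the LP optimum is 25.67 at (p,q) = (0, 3.67), which is not an integer point.
(p,q)=(0,3): 3·0+3·3=9≤11, 3·0+6·3=18≤27, objective 21.
(p,q)=(1,2): 3·1+3·2=9≤11, 3·1+6·2=15≤27, objective 20.
(p,q)=(0,2): 3·0+3·2=6≤11, 3·0+6·2=12≤27, objective 14.
The best lattice point is (0,3), giving 21.

21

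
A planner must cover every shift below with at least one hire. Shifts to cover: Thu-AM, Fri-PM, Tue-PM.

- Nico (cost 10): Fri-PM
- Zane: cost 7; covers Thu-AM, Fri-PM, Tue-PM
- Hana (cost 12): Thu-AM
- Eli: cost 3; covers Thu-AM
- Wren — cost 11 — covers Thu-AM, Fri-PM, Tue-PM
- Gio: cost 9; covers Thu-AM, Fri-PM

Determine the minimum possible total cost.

7

Zane alone covers Thu-AM, Fri-PM, Tue-PM — every shift.
Total cost: 7.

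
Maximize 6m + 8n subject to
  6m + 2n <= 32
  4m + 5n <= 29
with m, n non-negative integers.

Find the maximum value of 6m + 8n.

46

Relaxing integrality, the LP optimum is 46.40 at (m,n) = (0, 5.8), which is not an integer point.
(m,n)=(1,5): 6·1+2·5=16≤32, 4·1+5·5=29≤29, objective 46.
(m,n)=(2,4): 6·2+2·4=20≤32, 4·2+5·4=28≤29, objective 44.
The best lattice point is (1,5), giving 46.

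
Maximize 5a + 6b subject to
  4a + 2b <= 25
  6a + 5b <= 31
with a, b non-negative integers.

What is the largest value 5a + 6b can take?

The continuous relaxation peaks at (0, 6.2) with value 37.20; rounding to a feasible lattice point costs some objective.
(a,b)=(0,6): 4·0+2·6=12≤25, 6·0+5·6=30≤31, objective 36.
(a,b)=(1,5): 4·1+2·5=14≤25, 6·1+5·5=31≤31, objective 35.
(a,b)=(0,5): 4·0+2·5=10≤25, 6·0+5·5=25≤31, objective 30.
The best lattice point is (0,6), giving 36.

36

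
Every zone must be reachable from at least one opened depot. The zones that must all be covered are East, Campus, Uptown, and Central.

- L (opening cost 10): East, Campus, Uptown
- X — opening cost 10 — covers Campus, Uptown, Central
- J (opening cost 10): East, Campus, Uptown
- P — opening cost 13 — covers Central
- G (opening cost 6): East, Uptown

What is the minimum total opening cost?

Choose X and G: together they cover East, Campus, Uptown, Central — every zone.
Total opening cost: 10 + 6 = 16.
No cover costs less than 16.

16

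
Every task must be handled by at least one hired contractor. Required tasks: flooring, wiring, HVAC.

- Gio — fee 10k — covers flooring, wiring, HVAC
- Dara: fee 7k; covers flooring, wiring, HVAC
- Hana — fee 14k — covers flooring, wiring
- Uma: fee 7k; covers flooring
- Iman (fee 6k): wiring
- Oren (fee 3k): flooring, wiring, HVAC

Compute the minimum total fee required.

3

This is a weighted set-cover instance.
Oren alone covers flooring, wiring, HVAC — every task.
Total fee: 3.
No cover costs less than 3.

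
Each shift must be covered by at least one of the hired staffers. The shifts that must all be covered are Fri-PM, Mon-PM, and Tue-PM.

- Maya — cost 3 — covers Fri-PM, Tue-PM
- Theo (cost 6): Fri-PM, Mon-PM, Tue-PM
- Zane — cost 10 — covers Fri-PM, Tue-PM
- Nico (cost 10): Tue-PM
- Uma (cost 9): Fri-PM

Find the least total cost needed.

The greedy cost-per-new-shift heuristic would pick Maya and Theo for 9, but a cheaper cover exists.
Theo alone covers Fri-PM, Mon-PM, Tue-PM — every shift.
Total cost: 6.
No cover costs less than 6.

6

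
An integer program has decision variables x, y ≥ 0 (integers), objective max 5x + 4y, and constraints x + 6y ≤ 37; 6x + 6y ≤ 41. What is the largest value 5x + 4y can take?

The continuous relaxation peaks at (6.83, 0) with value 34.17; rounding to a feasible lattice point costs some objective.
(x,y)=(6,0): 1·6+6·0=6≤37, 6·6+6·0=36≤41, objective 30.
(x,y)=(5,1): 1·5+6·1=11≤37, 6·5+6·1=36≤41, objective 29.
(x,y)=(5,0): 1·5+6·0=5≤37, 6·5+6·0=30≤41, objective 25.
The best lattice point is (6,0), giving 30.

30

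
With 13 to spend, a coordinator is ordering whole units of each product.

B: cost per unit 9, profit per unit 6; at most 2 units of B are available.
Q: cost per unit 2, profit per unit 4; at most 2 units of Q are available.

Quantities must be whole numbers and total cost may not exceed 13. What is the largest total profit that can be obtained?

14

This is a bounded integer knapsack.
1×B and 1×Q: cost 11 ≤ 13, profit 1·6 + 1·4 = 10.
1×B and 2×Q: cost 13 ≤ 13, profit 1·6 + 2·4 = 14.
Best is 14.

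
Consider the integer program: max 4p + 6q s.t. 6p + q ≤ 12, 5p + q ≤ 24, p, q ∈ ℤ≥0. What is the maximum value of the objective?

(p,q)=(0,12): 6·0+1·12=12≤12, 5·0+1·12=12≤24, objective 72.
(p,q)=(0,11): 6·0+1·11=11≤12, 5·0+1·11=11≤24, objective 66.
No feasible integer point exceeds 72.

72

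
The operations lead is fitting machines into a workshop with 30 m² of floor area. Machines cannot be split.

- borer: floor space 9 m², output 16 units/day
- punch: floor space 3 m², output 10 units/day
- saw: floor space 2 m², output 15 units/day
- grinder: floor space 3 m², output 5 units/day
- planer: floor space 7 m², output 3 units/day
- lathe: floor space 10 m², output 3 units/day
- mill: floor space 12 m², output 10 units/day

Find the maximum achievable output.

Allowing fractional choices, the relaxed optimum would be about 56.4, but machines are indivisible.
borer + punch + saw + grinder + planer: floor space 9 + 3 + 2 + 3 + 7 = 24 ≤ 30, output 16 + 10 + 15 + 5 + 3 = 49.
borer + punch + saw + mill: floor space 9 + 3 + 2 + 12 = 26 ≤ 30, output 16 + 10 + 15 + 10 = 51.
borer + punch + saw + grinder + mill: floor space 9 + 3 + 2 + 3 + 12 = 29 ≤ 30, output 16 + 10 + 15 + 5 + 10 = 56.
Best is borer, punch, saw, grinder, and mill with total output 56.

56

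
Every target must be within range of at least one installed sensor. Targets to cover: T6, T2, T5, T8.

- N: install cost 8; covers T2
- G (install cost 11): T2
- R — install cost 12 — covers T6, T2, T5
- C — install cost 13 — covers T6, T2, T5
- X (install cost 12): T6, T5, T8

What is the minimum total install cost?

The greedy cost-per-new-target heuristic would pick R and X for 24, but a cheaper cover exists.
Choose N and X: together they cover T6, T2, T5, T8 — every target.
Total install cost: 8 + 12 = 20.
No cover costs less than 20.

20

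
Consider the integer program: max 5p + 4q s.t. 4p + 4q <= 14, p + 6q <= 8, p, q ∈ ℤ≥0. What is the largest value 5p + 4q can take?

The continuous relaxation peaks at (3.5, 0) with value 17.50; rounding to a feasible lattice point costs some objective.
(p,q)=(3,0): 4·3+4·0=12≤14, 1·3+6·0=3≤8, objective 15.
(p,q)=(2,1): 4·2+4·1=12≤14, 1·2+6·1=8≤8, objective 14.
(p,q)=(2,0): 4·2+4·0=8≤14, 1·2+6·0=2≤8, objective 10.
The best lattice point is (3,0), giving 15.

15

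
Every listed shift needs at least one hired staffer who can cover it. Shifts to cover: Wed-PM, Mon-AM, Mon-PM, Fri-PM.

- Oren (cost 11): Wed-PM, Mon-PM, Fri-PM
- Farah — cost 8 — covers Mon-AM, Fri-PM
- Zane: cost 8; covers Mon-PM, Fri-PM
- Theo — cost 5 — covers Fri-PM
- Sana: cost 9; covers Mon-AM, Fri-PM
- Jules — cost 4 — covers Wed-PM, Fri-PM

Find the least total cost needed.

19

The greedy cost-per-new-shift heuristic would pick Jules, Farah, and Zane for 20, but a cheaper cover exists.
Choose Oren and Farah: together they cover Wed-PM, Mon-AM, Mon-PM, Fri-PM — every shift.
Total cost: 11 + 8 = 19.
No cover costs less than 19.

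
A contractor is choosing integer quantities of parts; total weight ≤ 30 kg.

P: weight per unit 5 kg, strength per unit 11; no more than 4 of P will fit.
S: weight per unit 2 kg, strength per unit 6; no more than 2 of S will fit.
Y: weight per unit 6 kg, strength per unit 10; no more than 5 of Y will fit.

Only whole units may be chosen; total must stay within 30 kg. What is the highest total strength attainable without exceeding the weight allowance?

66

Take 4×P, 2×S, and 1×Y: weight 30 ≤ 30, strength 4·11 + 2·6 + 1·10 = 66.
S has the best ratio (6/2) and is taken to its limit of 2; remaining capacity is filled optimally with the others.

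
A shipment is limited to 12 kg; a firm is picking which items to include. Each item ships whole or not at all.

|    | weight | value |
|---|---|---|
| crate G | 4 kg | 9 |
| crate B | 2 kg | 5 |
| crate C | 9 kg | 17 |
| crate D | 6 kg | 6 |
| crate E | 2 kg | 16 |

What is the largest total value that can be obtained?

Take crate C and crate E: weight 9 + 2 = 11 ≤ 12, value 17 + 16 = 33.
No other feasible combination does better.

33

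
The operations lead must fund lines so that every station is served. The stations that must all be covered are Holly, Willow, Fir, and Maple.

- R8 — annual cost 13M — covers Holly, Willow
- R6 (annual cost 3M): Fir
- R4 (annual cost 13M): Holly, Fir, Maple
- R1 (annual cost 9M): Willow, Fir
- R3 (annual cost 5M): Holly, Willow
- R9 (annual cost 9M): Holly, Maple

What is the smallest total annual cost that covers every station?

17

Choose R6, R3, and R9: together they cover Holly, Willow, Fir, Maple — every station.
Total annual cost: 3 + 5 + 9 = 17.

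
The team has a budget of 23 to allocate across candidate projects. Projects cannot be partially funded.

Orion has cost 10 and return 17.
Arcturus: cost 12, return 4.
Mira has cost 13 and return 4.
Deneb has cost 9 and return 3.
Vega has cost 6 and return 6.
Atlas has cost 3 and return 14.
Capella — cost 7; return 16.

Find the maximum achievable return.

Take Orion, Atlas, and Capella: cost 10 + 3 + 7 = 20 ≤ 23, return 17 + 14 + 16 = 47.
No other feasible combination does better.

47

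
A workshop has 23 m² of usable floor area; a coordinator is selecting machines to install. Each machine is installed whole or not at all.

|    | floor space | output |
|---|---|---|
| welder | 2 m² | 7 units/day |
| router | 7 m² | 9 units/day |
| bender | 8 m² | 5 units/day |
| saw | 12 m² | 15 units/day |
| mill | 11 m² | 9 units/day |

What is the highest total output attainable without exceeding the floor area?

Allowing fractional choices, the relaxed optimum would be about 32.6, but machines are indivisible.
welder + router + mill: floor space 2 + 7 + 11 = 20 ≤ 23, output 7 + 9 + 9 = 25.
welder + router + saw: floor space 2 + 7 + 12 = 21 ≤ 23, output 7 + 9 + 15 = 31.
welder + bender + saw: floor space 2 + 8 + 12 = 22 ≤ 23, output 7 + 5 + 15 = 27.
Best is welder, router, and saw with total output 31.

31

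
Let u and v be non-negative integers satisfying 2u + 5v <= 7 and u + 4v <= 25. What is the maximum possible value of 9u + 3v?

Relaxing integrality, the LP optimum is 31.50 at (u,v) = (3.5, 0), which is not an integer point.
(u,v)=(3,0): 2·3+5·0=6≤7, 1·3+4·0=3≤25, objective 27.
(u,v)=(2,0): 2·2+5·0=4≤7, 1·2+4·0=2≤25, objective 18.
The best lattice point is (3,0), giving 27.

27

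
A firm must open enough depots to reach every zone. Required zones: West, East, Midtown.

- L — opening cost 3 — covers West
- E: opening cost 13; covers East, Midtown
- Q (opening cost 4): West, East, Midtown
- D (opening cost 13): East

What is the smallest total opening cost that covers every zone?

Q alone covers West, East, Midtown — every zone.
Total opening cost: 4.
No cover costs less than 4.

4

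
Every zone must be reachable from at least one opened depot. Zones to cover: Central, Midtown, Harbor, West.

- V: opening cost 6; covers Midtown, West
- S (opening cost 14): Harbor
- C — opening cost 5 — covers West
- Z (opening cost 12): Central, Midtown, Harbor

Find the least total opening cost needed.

17

The greedy cost-per-new-zone heuristic would pick V and Z for 18, but a cheaper cover exists.
Choose C and Z: together they cover Central, Midtown, Harbor, West — every zone.
Total opening cost: 5 + 12 = 17.
No cover costs less than 17.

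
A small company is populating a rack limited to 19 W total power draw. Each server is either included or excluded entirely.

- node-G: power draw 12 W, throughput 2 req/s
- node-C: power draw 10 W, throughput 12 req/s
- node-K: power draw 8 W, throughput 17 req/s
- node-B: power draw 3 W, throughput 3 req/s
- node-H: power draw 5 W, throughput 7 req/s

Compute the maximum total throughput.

Allowing fractional choices, the relaxed optimum would be about 31.2, but servers are indivisible.
node-C + node-K: power draw 10 + 8 = 18 ≤ 19, throughput 12 + 17 = 29.
node-K + node-B + node-H: power draw 8 + 3 + 5 = 16 ≤ 19, throughput 17 + 3 + 7 = 27.
node-K + node-H: power draw 8 + 5 = 13 ≤ 19, throughput 17 + 7 = 24.
Best is node-C and node-K with total throughput 29.

29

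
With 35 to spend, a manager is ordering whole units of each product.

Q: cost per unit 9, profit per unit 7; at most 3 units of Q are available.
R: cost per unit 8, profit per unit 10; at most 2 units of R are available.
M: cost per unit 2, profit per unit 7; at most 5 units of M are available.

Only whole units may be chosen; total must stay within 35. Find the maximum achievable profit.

This is a bounded integer knapsack.
M has the best ratio (7/2); taking only M gives at most 5×7 = 35 (stopped by the supply cap of 5).
Mixing does better — 1×Q, 2×R, and 5×M: cost 35 ≤ 35, profit 1·7 + 2·10 + 5·7 = 62.

62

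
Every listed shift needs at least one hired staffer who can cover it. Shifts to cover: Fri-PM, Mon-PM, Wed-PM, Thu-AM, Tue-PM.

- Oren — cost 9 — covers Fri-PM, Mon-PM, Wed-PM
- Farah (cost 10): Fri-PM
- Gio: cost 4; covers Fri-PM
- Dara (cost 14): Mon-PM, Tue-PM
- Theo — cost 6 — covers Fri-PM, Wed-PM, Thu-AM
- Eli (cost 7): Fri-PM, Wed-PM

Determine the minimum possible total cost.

20

Choose Dara and Theo: together they cover Fri-PM, Mon-PM, Wed-PM, Thu-AM, Tue-PM — every shift.
Total cost: 14 + 6 = 20.
No cover costs less than 20.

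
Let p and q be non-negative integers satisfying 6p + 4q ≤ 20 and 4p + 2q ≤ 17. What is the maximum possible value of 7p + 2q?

21

The continuous relaxation peaks at (3.33, 0) with value 23.33; rounding to a feasible lattice point costs some objective.
(p,q)=(3,0): 6·3+4·0=18≤20, 4·3+2·0=12≤17, objective 21.
(p,q)=(2,1): 6·2+4·1=16≤20, 4·2+2·1=10≤17, objective 16.
No feasible integer point exceeds 21.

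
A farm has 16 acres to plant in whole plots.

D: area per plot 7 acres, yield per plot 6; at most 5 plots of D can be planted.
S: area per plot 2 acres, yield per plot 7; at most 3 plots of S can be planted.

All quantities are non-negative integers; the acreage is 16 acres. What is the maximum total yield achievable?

27

S has the best ratio (7/2); taking only S gives at most 3×7 = 21 (stopped by the supply cap of 3).
Mixing does better — 1×D and 3×S: area 13 ≤ 16, yield 1·6 + 3·7 = 27.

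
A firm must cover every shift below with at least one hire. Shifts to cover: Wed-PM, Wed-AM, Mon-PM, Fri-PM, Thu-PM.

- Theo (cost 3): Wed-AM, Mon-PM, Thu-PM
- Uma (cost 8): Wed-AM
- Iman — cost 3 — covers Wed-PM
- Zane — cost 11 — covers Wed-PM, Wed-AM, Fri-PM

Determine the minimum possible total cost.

The greedy cost-per-new-shift heuristic would pick Theo, Iman, and Zane for 17, but a cheaper cover exists.
Choose Theo and Zane: together they cover Wed-PM, Wed-AM, Mon-PM, Fri-PM, Thu-PM — every shift.
Total cost: 3 + 11 = 14.
No cover costs less than 14.

14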